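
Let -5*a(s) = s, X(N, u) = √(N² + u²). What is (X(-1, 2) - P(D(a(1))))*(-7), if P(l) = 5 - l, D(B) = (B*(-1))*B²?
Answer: 4368/125 - 7*√5 ≈ 19.292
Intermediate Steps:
a(s) = -s/5
D(B) = -B³ (D(B) = (-B)*B² = -B³)
(X(-1, 2) - P(D(a(1))))*(-7) = (√((-1)² + 2²) - (5 - (-1)*(-⅕*1)³))*(-7) = (√(1 + 4) - (5 - (-1)*(-⅕)³))*(-7) = (√5 - (5 - (-1)*(-1)/125))*(-7) = (√5 - (5 - 1*1/125))*(-7) = (√5 - (5 - 1/125))*(-7) = (√5 - 1*624/125)*(-7) = (√5 - 624/125)*(-7) = (-624/125 + √5)*(-7) = 4368/125 - 7*√5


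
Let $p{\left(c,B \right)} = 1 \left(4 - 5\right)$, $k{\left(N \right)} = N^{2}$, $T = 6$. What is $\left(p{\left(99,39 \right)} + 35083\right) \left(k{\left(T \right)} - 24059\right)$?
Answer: $-842774886$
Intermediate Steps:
$p{\left(c,B \right)} = -1$ ($p{\left(c,B \right)} = 1 \left(-1\right) = -1$)
$\left(p{\left(99,39 \right)} + 35083\right) \left(k{\left(T \right)} - 24059\right) = \left(-1 + 35083\right) \left(6^{2} - 24059\right) = 35082 \left(36 - 24059\right) = 35082 \left(-24023\right) = -842774886$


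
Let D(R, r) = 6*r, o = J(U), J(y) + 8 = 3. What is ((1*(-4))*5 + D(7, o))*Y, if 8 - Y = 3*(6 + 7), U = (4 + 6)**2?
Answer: 1550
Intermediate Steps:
U = 100 (U = 10**2 = 100)
J(y) = -5 (J(y) = -8 + 3 = -5)
o = -5
Y = -31 (Y = 8 - 3*(6 + 7) = 8 - 3*13 = 8 - 1*39 = 8 - 39 = -31)
((1*(-4))*5 + D(7, o))*Y = ((1*(-4))*5 + 6*(-5))*(-31) = (-4*5 - 30)*(-31) = (-20 - 30)*(-31) = -50*(-31) = 1550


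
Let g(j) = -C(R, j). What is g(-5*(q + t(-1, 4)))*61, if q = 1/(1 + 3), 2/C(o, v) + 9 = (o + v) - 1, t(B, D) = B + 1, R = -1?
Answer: 488/49 ≈ 9.9592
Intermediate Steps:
t(B, D) = 1 + B
C(o, v) = 2/(-10 + o + v) (C(o, v) = 2/(-9 + ((o + v) - 1)) = 2/(-9 + (-1 + o + v)) = 2/(-10 + o + v))
q = ¼ (q = 1/4 = ¼ ≈ 0.25000)
g(j) = -2/(-11 + j) (g(j) = -2/(-10 - 1 + j) = -2/(-11 + j))
g(-5*(q + t(-1, 4)))*61 = -2/(-11 - 5*(¼ + (1 - 1)))*61 = -2/(-11 - 5*(¼ + 0))*61 = -2/(-11 - 5*¼)*61 = -2/(-11 - 5/4)*61 = -2/(-49/4)*61 = -2*(-4/49)*61 = (8/49)*61 = 488/49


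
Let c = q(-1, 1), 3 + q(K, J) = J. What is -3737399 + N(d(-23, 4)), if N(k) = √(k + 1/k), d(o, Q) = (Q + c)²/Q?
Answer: -3737399 + √2 ≈ -3.7374e+6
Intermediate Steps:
q(K, J) = -3 + J
c = -2 (c = -3 + 1 = -2)
d(o, Q) = (-2 + Q)²/Q (d(o, Q) = (Q - 2)²/Q = (-2 + Q)²/Q)
-3737399 + N(d(-23, 4)) = -3737399 + √((-2 + 4)²/4 + 1/((-2 + 4)²/4)) = -3737399 + √((¼)*2² + 1/((¼)*2²)) = -3737399 + √((¼)*4 + 1/((¼)*4)) = -3737399 + √(1 + 1/1) = -3737399 + √(1 + 1) = -3737399 + √2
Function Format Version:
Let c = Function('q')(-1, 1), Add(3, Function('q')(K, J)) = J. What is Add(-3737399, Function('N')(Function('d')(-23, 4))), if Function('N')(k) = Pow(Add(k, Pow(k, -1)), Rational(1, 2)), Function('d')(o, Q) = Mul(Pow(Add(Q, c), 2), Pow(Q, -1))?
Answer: Add(-3737399, Pow(2, Rational(1, 2))) ≈ -3.7374e+6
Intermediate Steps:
Function('q')(K, J) = Add(-3, J)
c = -2 (c = Add(-3, 1) = -2)
Function('d')(o, Q) = Mul(Pow(Q, -1), Pow(Add(-2, Q), 2)) (Function('d')(o, Q) = Mul(Pow(Add(Q, -2), 2), Pow(Q, -1)) = Mul(Pow(Add(-2, Q), 2), Pow(Q, -1)) = Mul(Pow(Q, -1), Pow(Add(-2, Q), 2)))
Add(-3737399, Function('N')(Function('d')(-23, 4))) = Add(-3737399, Pow(Add(Mul(Pow(4, -1), Pow(Add(-2, 4), 2)), Pow(Mul(Pow(4, -1), Pow(Add(-2, 4), 2)), -1)), Rational(1, 2))) = Add(-3737399, Pow(Add(Mul(Rational(1, 4), Pow(2, 2)), Pow(Mul(Rational(1, 4), Pow(2, 2)), -1)), Rational(1, 2))) = Add(-3737399, Pow(Add(Mul(Rational(1, 4), 4), Pow(Mul(Rational(1, 4), 4), -1)), Rational(1, 2))) = Add(-3737399, Pow(Add(1, Pow(1, -1)), Rational(1, 2))) = Add(-3737399, Pow(Add(1, 1), Rational(1, 2))) = Add(-3737399, Pow(2, Rational(1, 2)))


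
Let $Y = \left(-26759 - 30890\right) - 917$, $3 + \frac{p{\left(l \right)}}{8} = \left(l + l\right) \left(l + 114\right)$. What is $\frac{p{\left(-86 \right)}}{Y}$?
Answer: $\frac{19276}{29283} \approx 0.65827$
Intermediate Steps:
$p{\left(l \right)} = -24 + 16 l \left(114 + l\right)$ ($p{\left(l \right)} = -24 + 8 \left(l + l\right) \left(l + 114\right) = -24 + 8 \cdot 2 l \left(114 + l\right) = -24 + 16 l \left(114 + l\right)$)
$Y = -58566$ ($Y = -57649 - 917 = -58566$)
$\frac{p{\left(-86 \right)}}{Y} = \frac{-24 + 16 \left(-86\right)^{2} + 1824 \left(-86\right)}{-58566} = \left(-24 + 16 \cdot 7396 - 156864\right) \left(- \frac{1}{58566}\right) = \left(-24 + 118336 - 156864\right) \left(- \frac{1}{58566}\right) = \left(-38552\right) \left(- \frac{1}{58566}\right) = \frac{19276}{29283}$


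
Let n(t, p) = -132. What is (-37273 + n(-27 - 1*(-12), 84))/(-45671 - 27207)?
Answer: 37405/72878 ≈ 0.51326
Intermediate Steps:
(-37273 + n(-27 - 1*(-12), 84))/(-45671 - 27207) = (-37273 - 132)/(-45671 - 27207) = -37405/(-72878) = -37405*(-1/72878) = 37405/72878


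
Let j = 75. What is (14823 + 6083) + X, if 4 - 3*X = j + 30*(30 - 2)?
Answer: 61807/3 ≈ 20602.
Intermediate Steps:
X = -911/3 (X = 4/3 - (75 + 30*(30 - 2))/3 = 4/3 - (75 + 30*28)/3 = 4/3 - (75 + 840)/3 = 4/3 - ⅓*915 = 4/3 - 305 = -911/3 ≈ -303.67)
(14823 + 6083) + X = (14823 + 6083) - 911/3 = 20906 - 911/3 = 61807/3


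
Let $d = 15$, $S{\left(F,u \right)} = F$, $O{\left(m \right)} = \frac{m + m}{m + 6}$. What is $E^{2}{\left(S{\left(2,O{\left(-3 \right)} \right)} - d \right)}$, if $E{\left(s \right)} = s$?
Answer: $169$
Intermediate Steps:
$O{\left(m \right)} = \frac{2 m}{6 + m}$
$E^{2}{\left(S{\left(2,O{\left(-3 \right)} \right)} - d \right)} = \left(2 - 15\right)^{2} = \left(-13\right)^{2} = 169$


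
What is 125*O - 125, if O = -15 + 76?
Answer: 7500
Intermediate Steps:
O = 61
125*O - 125 = 125*61 - 125 = 7625 - 125 = 7500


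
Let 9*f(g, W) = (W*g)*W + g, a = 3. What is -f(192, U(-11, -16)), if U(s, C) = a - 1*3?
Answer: -64/3 ≈ -21.333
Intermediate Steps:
U(s, C) = 0 (U(s, C) = 3 - 1*3 = 3 - 3 = 0)
f(g, W) = g/9 + g*W²/9 (f(g, W) = ((W*g)*W + g)/9 = (g*W² + g)/9 = (g + g*W²)/9 = g/9 + g*W²/9)
-f(192, U(-11, -16)) = -192*(1 + 0²)/9 = -192*(1 + 0)/9 = -192/9 = -1*64/3 = -64/3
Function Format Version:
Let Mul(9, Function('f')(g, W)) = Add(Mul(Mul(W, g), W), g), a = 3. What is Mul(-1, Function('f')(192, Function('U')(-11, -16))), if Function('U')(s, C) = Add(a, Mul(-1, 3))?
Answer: Rational(-64, 3) ≈ -21.333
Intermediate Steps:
Function('U')(s, C) = 0 (Function('U')(s, C) = Add(3, Mul(-1, 3)) = Add(3, -3) = 0)
Function('f')(g, W) = Add(Mul(Rational(1, 9), g), Mul(Rational(1, 9), g, Pow(W, 2))) (Function('f')(g, W) = Mul(Rational(1, 9), Add(Mul(Mul(W, g), W), g)) = Mul(Rational(1, 9), Add(Mul(g, Pow(W, 2)), g)) = Mul(Rational(1, 9), Add(g, Mul(g, Pow(W, 2)))) = Add(Mul(Rational(1, 9), g), Mul(Rational(1, 9), g, Pow(W, 2))))
Mul(-1, Function('f')(192, Function('U')(-11, -16))) = Mul(-1, Mul(Rational(1, 9), 192, Add(1, Pow(0, 2)))) = Mul(-1, Mul(Rational(1, 9), 192, Add(1, 0))) = Mul(-1, Mul(Rational(1, 9), 192, 1)) = Mul(-1, Rational(64, 3)) = Rational(-64, 3)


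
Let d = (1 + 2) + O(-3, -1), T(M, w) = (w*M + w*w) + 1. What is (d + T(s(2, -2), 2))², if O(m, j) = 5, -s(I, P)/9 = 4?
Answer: 3481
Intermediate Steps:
s(I, P) = -36 (s(I, P) = -9*4 = -36)
T(M, w) = 1 + w² + M*w (T(M, w) = (M*w + w²) + 1 = (w² + M*w) + 1 = 1 + w² + M*w)
d = 8 (d = (1 + 2) + 5 = 3 + 5 = 8)
(d + T(s(2, -2), 2))² = (8 + (1 + 2² - 36*2))² = (8 + (1 + 4 - 72))² = (8 - 67)² = (-59)² = 3481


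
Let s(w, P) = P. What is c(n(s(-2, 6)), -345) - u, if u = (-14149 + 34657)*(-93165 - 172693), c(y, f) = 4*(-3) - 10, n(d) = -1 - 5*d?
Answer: 5452215842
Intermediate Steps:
c(y, f) = -22 (c(y, f) = -12 - 10 = -22)
u = -5452215864 (u = 20508*(-265858) = -5452215864)
c(n(s(-2, 6)), -345) - u = -22 - 1*(-5452215864) = -22 + 5452215864 = 5452215842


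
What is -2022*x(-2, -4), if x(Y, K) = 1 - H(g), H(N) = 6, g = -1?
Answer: 10110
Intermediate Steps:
x(Y, K) = -5 (x(Y, K) = 1 - 1*6 = 1 - 6 = -5)
-2022*x(-2, -4) = -2022*(-5) = 10110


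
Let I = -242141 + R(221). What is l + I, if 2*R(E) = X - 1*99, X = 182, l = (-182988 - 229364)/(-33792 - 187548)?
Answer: -1576055617/6510 ≈ -2.4210e+5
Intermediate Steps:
l = 6064/3255 (l = -412352/(-221340) = -412352*(-1/221340) = 6064/3255 ≈ 1.8630)
R(E) = 83/2 (R(E) = (182 - 1*99)/2 = (182 - 99)/2 = (½)*83 = 83/2)
I = -484199/2 (I = -242141 + 83/2 = -484199/2 ≈ -2.4210e+5)
l + I = 6064/3255 - 484199/2 = -1576055617/6510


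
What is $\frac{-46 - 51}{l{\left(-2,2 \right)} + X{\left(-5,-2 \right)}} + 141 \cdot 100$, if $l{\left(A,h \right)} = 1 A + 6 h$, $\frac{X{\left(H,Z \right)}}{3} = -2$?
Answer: $\frac{56303}{4} \approx 14076.0$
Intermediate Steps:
$X{\left(H,Z \right)} = -6$ ($X{\left(H,Z \right)} = 3 \left(-2\right) = -6$)
$l{\left(A,h \right)} = A + 6 h$
$\frac{-46 - 51}{l{\left(-2,2 \right)} + X{\left(-5,-2 \right)}} + 141 \cdot 100 = \frac{-46 - 51}{\left(-2 + 6 \cdot 2\right) - 6} + 141 \cdot 100 = - \frac{97}{\left(-2 + 12\right) - 6} + 14100 = - \frac{97}{10 - 6} + 14100 = - \frac{97}{4} + 14100 = \frac{56303}{4}$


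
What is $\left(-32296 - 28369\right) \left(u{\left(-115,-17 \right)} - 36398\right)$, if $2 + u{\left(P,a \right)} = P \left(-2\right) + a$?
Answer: $2195284355$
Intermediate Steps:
$u{\left(P,a \right)} = -2 + a - 2 P$ ($u{\left(P,a \right)} = -2 + \left(P \left(-2\right) + a\right) = -2 - \left(- a + 2 P\right) = -2 + a - 2 P$)
$\left(-32296 - 28369\right) \left(u{\left(-115,-17 \right)} - 36398\right) = \left(-32296 - 28369\right) \left(\left(-2 - 17 - -230\right) - 36398\right) = - 60665 \left(\left(-2 - 17 + 230\right) - 36398\right) = - 60665 \left(211 - 36398\right) = \left(-60665\right) \left(-36187\right) = 2195284355$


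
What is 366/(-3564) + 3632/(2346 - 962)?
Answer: 259123/102762 ≈ 2.5216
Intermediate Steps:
366/(-3564) + 3632/(2346 - 962) = 366*(-1/3564) + 3632/1384 = -61/594 + 3632*(1/1384) = -61/594 + 454/173 = 259123/102762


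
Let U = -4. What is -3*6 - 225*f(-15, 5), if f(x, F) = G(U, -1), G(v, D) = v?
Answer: 882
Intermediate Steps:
f(x, F) = -4
-3*6 - 225*f(-15, 5) = -3*6 - 225*(-4) = -18 + 900 = 882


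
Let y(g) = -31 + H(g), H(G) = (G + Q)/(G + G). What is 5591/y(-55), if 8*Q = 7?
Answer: -4920080/26847 ≈ -183.26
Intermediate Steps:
Q = 7/8 (Q = (⅛)*7 = 7/8 ≈ 0.87500)
H(G) = (7/8 + G)/(2*G) (H(G) = (G + 7/8)/(G + G) = (7/8 + G)/((2*G)) = (7/8 + G)*(1/(2*G)) = (7/8 + G)/(2*G))
y(g) = -31 + (7 + 8*g)/(16*g)
5591/y(-55) = 5591/(((1/16)*(7 - 488*(-55))/(-55))) = 5591/(((1/16)*(-1/55)*(7 + 26840))) = 5591/(((1/16)*(-1/55)*26847)) = 5591/(-26847/880) = 5591*(-880/26847) = -4920080/26847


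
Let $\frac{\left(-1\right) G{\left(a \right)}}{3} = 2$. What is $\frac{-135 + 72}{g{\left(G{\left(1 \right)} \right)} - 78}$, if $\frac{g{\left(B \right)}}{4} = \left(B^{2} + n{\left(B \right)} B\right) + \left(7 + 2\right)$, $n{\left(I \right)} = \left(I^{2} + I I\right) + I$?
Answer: $\frac{21}{494} \approx 0.04251$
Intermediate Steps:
$G{\left(a \right)} = -6$ ($G{\left(a \right)} = \left(-3\right) 2 = -6$)
$n{\left(I \right)} = I + 2 I^{2}$ ($n{\left(I \right)} = \left(I^{2} + I^{2}\right) + I = 2 I^{2} + I = I + 2 I^{2}$)
$g{\left(B \right)} = 36 + 4 B^{2} + 4 B^{2} \left(1 + 2 B\right)$ ($g{\left(B \right)} = 4 \left(\left(B^{2} + B \left(1 + 2 B\right) B\right) + \left(7 + 2\right)\right) = 4 \left(\left(B^{2} + B^{2} \left(1 + 2 B\right)\right) + 9\right) = 4 \left(9 + B^{2} + B^{2} \left(1 + 2 B\right)\right) = 36 + 4 B^{2} + 4 B^{2} \left(1 + 2 B\right)$)
$\frac{-135 + 72}{g{\left(G{\left(1 \right)} \right)} - 78} = \frac{-135 + 72}{\left(36 + 8 \left(-6\right)^{2} + 8 \left(-6\right)^{3}\right) - 78} = - \frac{63}{\left(36 + 8 \cdot 36 + 8 \left(-216\right)\right) - 78} = - \frac{63}{\left(36 + 288 - 1728\right) - 78} = - \frac{63}{-1404 - 78} = - \frac{63}{-1482} = \left(-63\right) \left(- \frac{1}{1482}\right) = \frac{21}{494}$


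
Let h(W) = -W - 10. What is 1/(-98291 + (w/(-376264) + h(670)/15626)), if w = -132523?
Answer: -2939750632/288950121897473 ≈ -1.0174e-5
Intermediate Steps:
h(W) = -10 - W
1/(-98291 + (w/(-376264) + h(670)/15626)) = 1/(-98291 + (-132523/(-376264) + (-10 - 1*670)/15626)) = 1/(-98291 + (-132523*(-1/376264) + (-10 - 670)*(1/15626))) = 1/(-98291 + (132523/376264 - 680*1/15626)) = 1/(-98291 + (132523/376264 - 340/7813)) = 1/(-98291 + 907472439/2939750632) = 1/(-288950121897473/2939750632) = -2939750632/288950121897473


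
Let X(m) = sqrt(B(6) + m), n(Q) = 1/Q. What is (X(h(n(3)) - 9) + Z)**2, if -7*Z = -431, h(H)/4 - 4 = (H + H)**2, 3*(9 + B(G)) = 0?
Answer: 1671751/441 + 862*I*sqrt(2)/21 ≈ 3790.8 + 58.05*I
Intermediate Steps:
B(G) = -9 (B(G) = -9 + (1/3)*0 = -9 + 0 = -9)
h(H) = 16 + 16*H**2 (h(H) = 16 + 4*(H + H)**2 = 16 + 4*(2*H)**2 = 16 + 4*(4*H**2) = 16 + 16*H**2)
X(m) = sqrt(-9 + m)
Z = 431/7 (Z = -1/7*(-431) = 431/7 ≈ 61.571)
(X(h(n(3)) - 9) + Z)**2 = (sqrt(-9 + ((16 + 16*(1/3)**2) - 9)) + 431/7)**2 = (sqrt(-9 + ((16 + 16*(1/9)) - 9)) + 431/7)**2 = (sqrt(-9 + ((16 + 16/9) - 9)) + 431/7)**2 = (sqrt(-9 + (160/9 - 9)) + 431/7)**2 = (sqrt(-9 + 79/9) + 431/7)**2 = (sqrt(-2/9) + 431/7)**2 = (I*sqrt(2)/3 + 431/7)**2 = (431/7 + I*sqrt(2)/3)**2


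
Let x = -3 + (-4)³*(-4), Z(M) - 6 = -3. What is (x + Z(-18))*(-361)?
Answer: -92416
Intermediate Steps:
Z(M) = 3 (Z(M) = 6 - 3 = 3)
x = 253 (x = -3 - 64*(-4) = -3 + 256 = 253)
(x + Z(-18))*(-361) = (253 + 3)*(-361) = 256*(-361) = -92416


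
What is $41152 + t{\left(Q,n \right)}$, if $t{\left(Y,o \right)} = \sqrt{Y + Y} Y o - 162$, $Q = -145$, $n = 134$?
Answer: $40990 - 19430 i \sqrt{290} \approx 40990.0 - 3.3088 \cdot 10^{5} i$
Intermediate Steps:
$t{\left(Y,o \right)} = -162 + o \sqrt{2} Y^{\frac{3}{2}}$ ($t{\left(Y,o \right)} = \sqrt{2 Y} Y o - 162 = \sqrt{2} \sqrt{Y} Y o - 162 = \sqrt{2} Y^{\frac{3}{2}} o - 162 = o \sqrt{2} Y^{\frac{3}{2}} - 162 = -162 + o \sqrt{2} Y^{\frac{3}{2}}$)
$41152 + t{\left(Q,n \right)} = 41152 - \left(162 - 134 \sqrt{2} \left(-145\right)^{\frac{3}{2}}\right) = 41152 - \left(162 - 134 \sqrt{2} \left(- 145 i \sqrt{145}\right)\right) = 41152 - \left(162 + 19430 i \sqrt{290}\right) = 40990 - 19430 i \sqrt{290}$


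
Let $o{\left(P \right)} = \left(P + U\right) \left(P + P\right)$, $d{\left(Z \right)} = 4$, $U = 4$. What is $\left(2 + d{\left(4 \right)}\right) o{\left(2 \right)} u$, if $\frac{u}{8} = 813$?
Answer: $936576$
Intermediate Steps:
$u = 6504$ ($u = 8 \cdot 813 = 6504$)
$o{\left(P \right)} = 2 P \left(4 + P\right)$ ($o{\left(P \right)} = \left(P + 4\right) \left(P + P\right) = \left(4 + P\right) 2 P = 2 P \left(4 + P\right)$)
$\left(2 + d{\left(4 \right)}\right) o{\left(2 \right)} u = \left(2 + 4\right) 2 \cdot 2 \left(4 + 2\right) 6504 = 6 \cdot 2 \cdot 2 \cdot 6 \cdot 6504 = 6 \cdot 24 \cdot 6504 = 144 \cdot 6504 = 936576$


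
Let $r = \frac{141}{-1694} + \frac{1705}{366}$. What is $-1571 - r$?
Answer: $- \frac{244215737}{155001} \approx -1575.6$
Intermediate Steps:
$r = \frac{709166}{155001}$ ($r = 141 \left(- \frac{1}{1694}\right) + 1705 \cdot \frac{1}{366} = - \frac{141}{1694} + \frac{1705}{366} = \frac{709166}{155001} \approx 4.5752$)
$-1571 - r = -1571 - \frac{709166}{155001} = - \frac{244215737}{155001}$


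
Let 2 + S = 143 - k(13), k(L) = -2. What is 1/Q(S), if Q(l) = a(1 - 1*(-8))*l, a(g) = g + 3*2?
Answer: 1/2145 ≈ 0.00046620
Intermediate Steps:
a(g) = 6 + g (a(g) = g + 6 = 6 + g)
S = 143 (S = -2 + (143 - 1*(-2)) = -2 + (143 + 2) = -2 + 145 = 143)
Q(l) = 15*l (Q(l) = (6 + (1 - 1*(-8)))*l = (6 + (1 + 8))*l = (6 + 9)*l = 15*l)
1/Q(S) = 1/(15*143) = 1/2145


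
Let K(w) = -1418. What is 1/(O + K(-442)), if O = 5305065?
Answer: 1/5303647 ≈ 1.8855e-7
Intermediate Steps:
1/(O + K(-442)) = 1/(5305065 - 1418) = 1/5303647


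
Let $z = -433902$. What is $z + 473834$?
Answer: $39932$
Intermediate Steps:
$z + 473834 = -433902 + 473834 = 39932$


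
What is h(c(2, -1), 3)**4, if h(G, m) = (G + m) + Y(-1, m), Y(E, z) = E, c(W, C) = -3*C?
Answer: 625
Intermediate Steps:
h(G, m) = -1 + G + m (h(G, m) = (G + m) - 1 = -1 + G + m)
h(c(2, -1), 3)**4 = (-1 - 3*(-1) + 3)**4 = (-1 + 3 + 3)**4 = 5**4 = 625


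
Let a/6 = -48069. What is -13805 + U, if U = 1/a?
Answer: -3981555271/288414 ≈ -13805.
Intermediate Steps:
a = -288414 (a = 6*(-48069) = -288414)
U = -1/288414 (U = 1/(-288414) = -1/288414 ≈ -3.4672e-6)
-13805 + U = -13805 - 1/288414 = -3981555271/288414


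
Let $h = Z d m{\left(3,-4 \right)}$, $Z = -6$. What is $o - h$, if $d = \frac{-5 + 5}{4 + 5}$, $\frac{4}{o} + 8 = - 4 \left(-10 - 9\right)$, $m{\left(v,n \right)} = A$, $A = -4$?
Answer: $\frac{1}{17} \approx 0.058824$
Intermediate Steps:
$m{\left(v,n \right)} = -4$
$o = \frac{1}{17}$ ($o = \frac{4}{-8 - 4 \left(-10 - 9\right)} = \frac{4}{-8 - -76} = \frac{4}{-8 + 76} = \frac{4}{68} = 4 \cdot \frac{1}{68} = \frac{1}{17} \approx 0.058824$)
$d = 0$ ($d = \frac{0}{9} = 0 \cdot \frac{1}{9} = 0$)
$h = 0$ ($h = \left(-6\right) 0 \left(-4\right) = 0 \left(-4\right) = 0$)
$o - h = \frac{1}{17} - 0 = \frac{1}{17} + 0 = \frac{1}{17}$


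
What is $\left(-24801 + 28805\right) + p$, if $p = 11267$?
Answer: $15271$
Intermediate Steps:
$\left(-24801 + 28805\right) + p = \left(-24801 + 28805\right) + 11267 = 4004 + 11267 = 15271$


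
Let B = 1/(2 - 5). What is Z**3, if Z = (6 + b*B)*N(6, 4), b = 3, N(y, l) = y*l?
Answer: 1728000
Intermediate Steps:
N(y, l) = l*y
B = -1/3 (B = 1/(-3) = -1/3 ≈ -0.33333)
Z = 120 (Z = (6 + 3*(-1/3))*(4*6) = (6 - 1)*24 = 5*24 = 120)
Z**3 = 120**3 = 1728000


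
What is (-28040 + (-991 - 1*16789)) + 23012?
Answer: -22808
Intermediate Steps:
(-28040 + (-991 - 1*16789)) + 23012 = (-28040 + (-991 - 16789)) + 23012 = (-28040 - 17780) + 23012 = -45820 + 23012 = -22808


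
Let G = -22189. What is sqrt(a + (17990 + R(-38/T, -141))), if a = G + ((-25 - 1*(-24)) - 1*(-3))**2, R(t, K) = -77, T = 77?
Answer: 4*I*sqrt(267) ≈ 65.361*I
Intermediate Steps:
a = -22185 (a = -22189 + ((-25 - 1*(-24)) - 1*(-3))**2 = -22189 + ((-25 + 24) + 3)**2 = -22189 + (-1 + 3)**2 = -22189 + 2**2 = -22189 + 4 = -22185)
sqrt(a + (17990 + R(-38/T, -141))) = sqrt(-22185 + (17990 - 77)) = sqrt(-22185 + 17913) = sqrt(-4272) = 4*I*sqrt(267)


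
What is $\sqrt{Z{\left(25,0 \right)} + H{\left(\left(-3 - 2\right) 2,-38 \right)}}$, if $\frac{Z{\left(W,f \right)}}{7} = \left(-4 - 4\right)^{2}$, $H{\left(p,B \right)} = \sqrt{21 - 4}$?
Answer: $\sqrt{448 + \sqrt{17}} \approx 21.263$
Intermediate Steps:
$H{\left(p,B \right)} = \sqrt{17}$
$Z{\left(W,f \right)} = 448$ ($Z{\left(W,f \right)} = 7 \left(-4 - 4\right)^{2} = 7 \left(-8\right)^{2} = 7 \cdot 64 = 448$)
$\sqrt{Z{\left(25,0 \right)} + H{\left(\left(-3 - 2\right) 2,-38 \right)}} = \sqrt{448 + \sqrt{17}}$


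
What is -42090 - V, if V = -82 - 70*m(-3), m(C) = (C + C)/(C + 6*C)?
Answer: -41988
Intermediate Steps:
m(C) = 2/7 (m(C) = (2*C)/((7*C)) = (2*C)*(1/(7*C)) = 2/7)
V = -102 (V = -82 - 70*2/7 = -82 - 20 = -102)
-42090 - V = -42090 - 1*(-102) = -42090 + 102 = -41988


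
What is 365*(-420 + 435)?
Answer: 5475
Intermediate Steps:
365*(-420 + 435) = 365*15 = 5475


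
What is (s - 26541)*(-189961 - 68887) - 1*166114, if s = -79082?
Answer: 27340136190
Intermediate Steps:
(s - 26541)*(-189961 - 68887) - 1*166114 = (-79082 - 26541)*(-189961 - 68887) - 1*166114 = -105623*(-258848) - 166114 = 27340302304 - 166114 = 27340136190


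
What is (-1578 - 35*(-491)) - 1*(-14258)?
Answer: 29865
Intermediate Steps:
(-1578 - 35*(-491)) - 1*(-14258) = (-1578 - 1*(-17185)) + 14258 = (-1578 + 17185) + 14258 = 15607 + 14258 = 29865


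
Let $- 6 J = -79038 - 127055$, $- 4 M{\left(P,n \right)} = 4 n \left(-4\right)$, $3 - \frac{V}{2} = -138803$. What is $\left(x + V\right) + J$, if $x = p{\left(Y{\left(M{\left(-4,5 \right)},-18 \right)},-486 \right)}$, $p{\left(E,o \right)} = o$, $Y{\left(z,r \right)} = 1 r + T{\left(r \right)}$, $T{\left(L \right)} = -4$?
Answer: $\frac{1868849}{6} \approx 3.1148 \cdot 10^{5}$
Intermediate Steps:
$V = 277612$ ($V = 6 - -277606 = 6 + 277606 = 277612$)
$M{\left(P,n \right)} = 4 n$ ($M{\left(P,n \right)} = - \frac{4 n \left(-4\right)}{4} = - \frac{\left(-16\right) n}{4} = 4 n$)
$Y{\left(z,r \right)} = -4 + r$ ($Y{\left(z,r \right)} = 1 r - 4 = r - 4 = -4 + r$)
$J = \frac{206093}{6}$ ($J = - \frac{-79038 - 127055}{6} = \left(- \frac{1}{6}\right) \left(-206093\right) = \frac{206093}{6} \approx 34349.0$)
$x = -486$
$\left(x + V\right) + J = \left(-486 + 277612\right) + \frac{206093}{6} = 277126 + \frac{206093}{6} = \frac{1868849}{6}$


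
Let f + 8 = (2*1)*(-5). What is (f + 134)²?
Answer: 13456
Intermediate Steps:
f = -18 (f = -8 + (2*1)*(-5) = -8 + 2*(-5) = -8 - 10 = -18)
(f + 134)² = (-18 + 134)² = 116² = 13456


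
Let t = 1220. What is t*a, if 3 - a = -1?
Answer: 4880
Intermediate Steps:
a = 4 (a = 3 - 1*(-1) = 3 + 1 = 4)
t*a = 1220*4 = 4880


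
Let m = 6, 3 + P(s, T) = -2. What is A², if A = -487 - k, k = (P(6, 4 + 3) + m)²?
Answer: 238144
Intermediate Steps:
P(s, T) = -5 (P(s, T) = -3 - 2 = -5)
k = 1 (k = (-5 + 6)² = 1² = 1)
A = -488 (A = -487 - 1*1 = -487 - 1 = -488)
A² = (-488)² = 238144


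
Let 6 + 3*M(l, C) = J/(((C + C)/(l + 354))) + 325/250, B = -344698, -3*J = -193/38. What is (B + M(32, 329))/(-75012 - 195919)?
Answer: 96962171483/76211535645 ≈ 1.2723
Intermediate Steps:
J = 193/114 (J = -(-193)/(3*38) = -⅓*(-193/38) = 193/114 ≈ 1.6930)
M(l, C) = -47/30 + 193*(354 + l)/(684*C) (M(l, C) = -2 + (193/(114*(((C + C)/(l + 354)))) + 325/250)/3 = -2 + (193/(114*(((2*C)/(354 + l)))) + 325*(1/250))/3 = -2 + (193/(114*((2*C/(354 + l)))) + 13/10)/3 = -2 + (193*((354 + l)/(2*C))/114 + 13/10)/3 = -2 + (193*(354 + l)/(228*C) + 13/10)/3 = -2 + (13/10 + 193*(354 + l)/(228*C))/3 = -2 + (13/30 + 193*(354 + l)/(684*C)) = -47/30 + 193*(354 + l)/(684*C))
(B + M(32, 329))/(-75012 - 195919) = (-344698 + (1/3420)*(341610 - 5358*329 + 965*32)/329)/(-75012 - 195919) = (-344698 + (1/3420)*(1/329)*(341610 - 1762782 + 30880))/(-270931) = (-344698 + (1/3420)*(1/329)*(-1390292))*(-1/270931) = (-344698 - 347573/281295)*(-1/270931) = -96962171483/281295*(-1/270931) = 96962171483/76211535645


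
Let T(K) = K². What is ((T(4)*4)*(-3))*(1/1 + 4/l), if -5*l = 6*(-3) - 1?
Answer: -7488/19 ≈ -394.11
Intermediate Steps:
l = 19/5 (l = -(6*(-3) - 1)/5 = -(-18 - 1)/5 = -⅕*(-19) = 19/5 ≈ 3.8000)
((T(4)*4)*(-3))*(1/1 + 4/l) = ((4²*4)*(-3))*(1/1 + 4/(19/5)) = ((16*4)*(-3))*(1*1 + 4*(5/19)) = (64*(-3))*(1 + 20/19) = -192*39/19 = -7488/19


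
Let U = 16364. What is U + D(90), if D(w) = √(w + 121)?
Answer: 16364 + √211 ≈ 16379.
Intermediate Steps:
D(w) = √(121 + w)
U + D(90) = 16364 + √(121 + 90) = 16364 + √211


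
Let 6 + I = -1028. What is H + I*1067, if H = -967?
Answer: -1104245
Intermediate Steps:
I = -1034 (I = -6 - 1028 = -1034)
H + I*1067 = -967 - 1034*1067 = -967 - 1103278 = -1104245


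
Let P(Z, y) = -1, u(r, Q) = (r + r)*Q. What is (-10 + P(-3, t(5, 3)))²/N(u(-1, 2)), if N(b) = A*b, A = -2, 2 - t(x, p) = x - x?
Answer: 121/8 ≈ 15.125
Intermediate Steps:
t(x, p) = 2 (t(x, p) = 2 - (x - x) = 2 - 1*0 = 2 + 0 = 2)
u(r, Q) = 2*Q*r (u(r, Q) = (2*r)*Q = 2*Q*r)
N(b) = -2*b
(-10 + P(-3, t(5, 3)))²/N(u(-1, 2)) = (-10 - 1)²/((-4*2*(-1))) = (-11)²/((-2*(-4))) = 121/8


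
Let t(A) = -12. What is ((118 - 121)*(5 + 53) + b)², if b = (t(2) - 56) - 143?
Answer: 148225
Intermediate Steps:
b = -211 (b = (-12 - 56) - 143 = -68 - 143 = -211)
((118 - 121)*(5 + 53) + b)² = ((118 - 121)*(5 + 53) - 211)² = (-3*58 - 211)² = (-174 - 211)² = (-385)² = 148225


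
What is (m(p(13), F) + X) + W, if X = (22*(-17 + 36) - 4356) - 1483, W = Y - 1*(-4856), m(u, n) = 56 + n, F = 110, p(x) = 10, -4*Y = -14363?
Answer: 12767/4 ≈ 3191.8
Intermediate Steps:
Y = 14363/4 (Y = -1/4*(-14363) = 14363/4 ≈ 3590.8)
W = 33787/4 (W = 14363/4 - 1*(-4856) = 14363/4 + 4856 = 33787/4 ≈ 8446.8)
X = -5421 (X = (22*19 - 4356) - 1483 = (418 - 4356) - 1483 = -3938 - 1483 = -5421)
(m(p(13), F) + X) + W = ((56 + 110) - 5421) + 33787/4 = (166 - 5421) + 33787/4 = -5255 + 33787/4 = 12767/4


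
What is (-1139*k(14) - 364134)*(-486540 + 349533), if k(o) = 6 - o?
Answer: 48640499154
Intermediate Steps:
(-1139*k(14) - 364134)*(-486540 + 349533) = (-1139*(6 - 1*14) - 364134)*(-486540 + 349533) = (-1139*(6 - 14) - 364134)*(-137007) = (-1139*(-8) - 364134)*(-137007) = (9112 - 364134)*(-137007) = -355022*(-137007) = 48640499154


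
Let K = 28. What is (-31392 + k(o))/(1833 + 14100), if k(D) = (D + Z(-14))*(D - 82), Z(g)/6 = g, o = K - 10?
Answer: -9056/5311 ≈ -1.7051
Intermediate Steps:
o = 18 (o = 28 - 10 = 18)
Z(g) = 6*g
k(D) = (-84 + D)*(-82 + D) (k(D) = (D + 6*(-14))*(D - 82) = (D - 84)*(-82 + D) = (-84 + D)*(-82 + D))
(-31392 + k(o))/(1833 + 14100) = (-31392 + (6888 + 18**2 - 166*18))/(1833 + 14100) = (-31392 + (6888 + 324 - 2988))/15933 = (-31392 + 4224)*(1/15933) = -27168*1/15933 = -9056/5311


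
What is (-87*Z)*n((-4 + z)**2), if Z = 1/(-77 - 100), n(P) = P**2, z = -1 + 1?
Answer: 7424/59 ≈ 125.83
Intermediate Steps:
z = 0
Z = -1/177 (Z = 1/(-177) = -1/177 ≈ -0.0056497)
(-87*Z)*n((-4 + z)**2) = (-87*(-1/177))*((-4 + 0)**2)**2 = 29*((-4)**2)**2/59 = (29/59)*16**2 = (29/59)*256 = 7424/59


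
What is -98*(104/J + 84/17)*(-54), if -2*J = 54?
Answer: 98000/17 ≈ 5764.7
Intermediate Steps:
J = -27 (J = -½*54 = -27)
-98*(104/J + 84/17)*(-54) = -98*(104/(-27) + 84/17)*(-54) = -98*(104*(-1/27) + 84*(1/17))*(-54) = -98*(-104/27 + 84/17)*(-54) = -98*500/459*(-54) = -49000/459*(-54) = 98000/17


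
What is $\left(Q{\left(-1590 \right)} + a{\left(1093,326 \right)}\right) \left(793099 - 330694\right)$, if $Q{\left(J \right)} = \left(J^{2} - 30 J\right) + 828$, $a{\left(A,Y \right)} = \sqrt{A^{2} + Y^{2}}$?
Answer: $1191445670340 + 2312025 \sqrt{52037} \approx 1.192 \cdot 10^{12}$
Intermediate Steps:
$Q{\left(J \right)} = 828 + J^{2} - 30 J$
$\left(Q{\left(-1590 \right)} + a{\left(1093,326 \right)}\right) \left(793099 - 330694\right) = \left(\left(828 + \left(-1590\right)^{2} - -47700\right) + \sqrt{1093^{2} + 326^{2}}\right) \left(793099 - 330694\right) = \left(\left(828 + 2528100 + 47700\right) + \sqrt{1194649 + 106276}\right) 462405 = \left(2576628 + \sqrt{1300925}\right) 462405 = \left(2576628 + 5 \sqrt{52037}\right) 462405 = 1191445670340 + 2312025 \sqrt{52037}$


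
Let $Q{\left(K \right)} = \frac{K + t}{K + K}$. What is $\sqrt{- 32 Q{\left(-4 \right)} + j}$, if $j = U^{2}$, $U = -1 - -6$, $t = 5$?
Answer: $\sqrt{29} \approx 5.3852$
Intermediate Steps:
$Q{\left(K \right)} = \frac{5 + K}{2 K}$ ($Q{\left(K \right)} = \frac{K + 5}{K + K} = \frac{5 + K}{2 K}$)
$U = 5$ ($U = -1 + 6 = 5$)
$j = 25$ ($j = 5^{2} = 25$)
$\sqrt{- 32 Q{\left(-4 \right)} + j} = \sqrt{- 32 \frac{5 - 4}{2 \left(-4\right)} + 25} = \sqrt{- 32 \cdot \frac{1}{2} \left(- \frac{1}{4}\right) 1 + 25} = \sqrt{\left(-32\right) \left(- \frac{1}{8}\right) + 25} = \sqrt{4 + 25} = \sqrt{29}$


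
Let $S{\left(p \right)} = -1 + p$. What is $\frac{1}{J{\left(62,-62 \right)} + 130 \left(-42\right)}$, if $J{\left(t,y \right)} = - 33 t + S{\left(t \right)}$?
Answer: $- \frac{1}{7445} \approx -0.00013432$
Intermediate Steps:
$J{\left(t,y \right)} = -1 - 32 t$ ($J{\left(t,y \right)} = - 33 t + \left(-1 + t\right) = -1 - 32 t$)
$\frac{1}{J{\left(62,-62 \right)} + 130 \left(-42\right)} = \frac{1}{\left(-1 - 1984\right) + 130 \left(-42\right)} = \frac{1}{\left(-1 - 1984\right) - 5460} = \frac{1}{-1985 - 5460} = \frac{1}{-7445} = - \frac{1}{7445}$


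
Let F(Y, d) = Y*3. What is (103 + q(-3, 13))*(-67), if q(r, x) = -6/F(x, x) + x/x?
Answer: -90450/13 ≈ -6957.7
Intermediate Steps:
F(Y, d) = 3*Y
q(r, x) = 1 - 2/x (q(r, x) = -6*1/(3*x) + x/x = -2/x + 1 = 1 - 2/x)
(103 + q(-3, 13))*(-67) = (103 + (-2 + 13)/13)*(-67) = (103 + (1/13)*11)*(-67) = (103 + 11/13)*(-67) = (1350/13)*(-67) = -90450/13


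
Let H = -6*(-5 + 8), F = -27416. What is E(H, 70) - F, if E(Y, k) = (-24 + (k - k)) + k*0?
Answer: 27392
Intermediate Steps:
H = -18 (H = -6*3 = -18)
E(Y, k) = -24 (E(Y, k) = (-24 + 0) + 0 = -24 + 0 = -24)
E(H, 70) - F = -24 - 1*(-27416) = -24 + 27416 = 27392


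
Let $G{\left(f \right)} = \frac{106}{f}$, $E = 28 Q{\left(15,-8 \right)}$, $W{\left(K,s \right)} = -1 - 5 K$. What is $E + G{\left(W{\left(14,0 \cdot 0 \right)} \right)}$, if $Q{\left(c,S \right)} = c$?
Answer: $\frac{29714}{71} \approx 418.51$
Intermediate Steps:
$E = 420$ ($E = 28 \cdot 15 = 420$)
$E + G{\left(W{\left(14,0 \cdot 0 \right)} \right)} = 420 + \frac{106}{-1 - 70} = 420 + \frac{106}{-71} = 420 + 106 \left(- \frac{1}{71}\right) = 420 - \frac{106}{71} = \frac{29714}{71}$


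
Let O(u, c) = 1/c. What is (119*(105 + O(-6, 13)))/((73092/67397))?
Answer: 5477825969/475098 ≈ 11530.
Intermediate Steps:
(119*(105 + O(-6, 13)))/((73092/67397)) = (119*(105 + 1/13))/((73092/67397)) = (119*(105 + 1/13))/((73092*(1/67397))) = (119*(1366/13))/(73092/67397) = (162554/13)*(67397/73092) = 5477825969/475098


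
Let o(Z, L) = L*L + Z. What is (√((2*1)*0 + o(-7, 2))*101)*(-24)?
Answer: -2424*I*√3 ≈ -4198.5*I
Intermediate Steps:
o(Z, L) = Z + L² (o(Z, L) = L² + Z = Z + L²)
(√((2*1)*0 + o(-7, 2))*101)*(-24) = (√((2*1)*0 + (-7 + 2²))*101)*(-24) = (√(2*0 + (-7 + 4))*101)*(-24) = (√(0 - 3)*101)*(-24) = (√(-3)*101)*(-24) = ((I*√3)*101)*(-24) = (101*I*√3)*(-24) = -2424*I*√3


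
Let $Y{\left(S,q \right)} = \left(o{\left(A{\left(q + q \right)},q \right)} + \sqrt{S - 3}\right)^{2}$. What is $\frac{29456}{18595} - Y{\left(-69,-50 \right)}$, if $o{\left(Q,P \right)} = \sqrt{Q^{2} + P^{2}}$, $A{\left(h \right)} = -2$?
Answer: $- \frac{45193584}{18595} - 48 i \sqrt{313} \approx -2430.4 - 849.21 i$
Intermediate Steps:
$o{\left(Q,P \right)} = \sqrt{P^{2} + Q^{2}}$
$Y{\left(S,q \right)} = \left(\sqrt{-3 + S} + \sqrt{4 + q^{2}}\right)^{2}$ ($Y{\left(S,q \right)} = \left(\sqrt{q^{2} + \left(-2\right)^{2}} + \sqrt{S - 3}\right)^{2} = \left(\sqrt{q^{2} + 4} + \sqrt{-3 + S}\right)^{2} = \left(\sqrt{4 + q^{2}} + \sqrt{-3 + S}\right)^{2} = \left(\sqrt{-3 + S} + \sqrt{4 + q^{2}}\right)^{2}$)
$\frac{29456}{18595} - Y{\left(-69,-50 \right)} = \frac{29456}{18595} - \left(\sqrt{-3 - 69} + \sqrt{4 + \left(-50\right)^{2}}\right)^{2} = 29456 \cdot \frac{1}{18595} - \left(\sqrt{-72} + \sqrt{4 + 2500}\right)^{2} = \frac{29456}{18595} - \left(6 i \sqrt{2} + \sqrt{2504}\right)^{2} = \frac{29456}{18595} - \left(6 i \sqrt{2} + 2 \sqrt{626}\right)^{2} = \frac{29456}{18595} - \left(2 \sqrt{626} + 6 i \sqrt{2}\right)^{2}$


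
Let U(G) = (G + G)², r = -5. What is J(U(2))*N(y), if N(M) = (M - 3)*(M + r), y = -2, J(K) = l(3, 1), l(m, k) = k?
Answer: 35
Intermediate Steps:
U(G) = 4*G² (U(G) = (2*G)² = 4*G²)
J(K) = 1
N(M) = (-5 + M)*(-3 + M) (N(M) = (M - 3)*(M - 5) = (-3 + M)*(-5 + M) = (-5 + M)*(-3 + M))
J(U(2))*N(y) = 1*(15 + (-2)² - 8*(-2)) = 1*(15 + 4 + 16) = 1*35 = 35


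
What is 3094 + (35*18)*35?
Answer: 25144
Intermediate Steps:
3094 + (35*18)*35 = 3094 + 630*35 = 3094 + 22050 = 25144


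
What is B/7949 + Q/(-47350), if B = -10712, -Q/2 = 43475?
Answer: 3679047/7527703 ≈ 0.48873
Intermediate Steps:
Q = -86950 (Q = -2*43475 = -86950)
B/7949 + Q/(-47350) = -10712/7949 - 86950/(-47350) = -10712*1/7949 - 86950*(-1/47350) = -10712/7949 + 1739/947 = 3679047/7527703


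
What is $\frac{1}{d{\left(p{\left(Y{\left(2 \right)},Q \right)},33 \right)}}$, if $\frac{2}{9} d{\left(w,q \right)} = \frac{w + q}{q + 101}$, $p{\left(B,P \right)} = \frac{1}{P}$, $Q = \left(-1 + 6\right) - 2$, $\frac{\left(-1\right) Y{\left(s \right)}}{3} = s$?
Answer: $\frac{67}{75} \approx 0.89333$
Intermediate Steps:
$Y{\left(s \right)} = - 3 s$
$Q = 3$ ($Q = 5 - 2 = 3$)
$d{\left(w,q \right)} = \frac{9 \left(q + w\right)}{2 \left(101 + q\right)}$ ($d{\left(w,q \right)} = \frac{9 \frac{w + q}{q + 101}}{2} = \frac{9 \frac{q + w}{101 + q}}{2} = \frac{9 \left(q + w\right)}{2 \left(101 + q\right)}$)
$\frac{1}{d{\left(p{\left(Y{\left(2 \right)},Q \right)},33 \right)}} = \frac{1}{\frac{9}{2} \frac{1}{101 + 33} \left(33 + \frac{1}{3}\right)} = \frac{1}{\frac{9}{2} \cdot \frac{1}{134} \left(33 + \frac{1}{3}\right)} = \frac{1}{\frac{9}{2} \cdot \frac{1}{134} \cdot \frac{100}{3}} = \frac{1}{\frac{75}{67}} = \frac{67}{75}$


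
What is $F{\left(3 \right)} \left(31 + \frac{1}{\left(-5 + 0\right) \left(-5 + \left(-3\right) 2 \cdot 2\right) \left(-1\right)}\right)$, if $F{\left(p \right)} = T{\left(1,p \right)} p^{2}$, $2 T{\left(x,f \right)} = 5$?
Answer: $\frac{11853}{17} \approx 697.24$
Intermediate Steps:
$T{\left(x,f \right)} = \frac{5}{2}$ ($T{\left(x,f \right)} = \frac{1}{2} \cdot 5 = \frac{5}{2}$)
$F{\left(p \right)} = \frac{5 p^{2}}{2}$
$F{\left(3 \right)} \left(31 + \frac{1}{\left(-5 + 0\right) \left(-5 + \left(-3\right) 2 \cdot 2\right) \left(-1\right)}\right) = \frac{5 \cdot 3^{2}}{2} \left(31 + \frac{1}{\left(-5 + 0\right) \left(-5 + \left(-3\right) 2 \cdot 2\right) \left(-1\right)}\right) = \frac{5}{2} \cdot 9 \left(31 + \frac{1}{\left(-5\right) \left(-5 - 12\right) \left(-1\right)}\right) = \frac{45 \left(31 + \frac{1}{\left(-5\right) \left(-5 - 12\right) \left(-1\right)}\right)}{2} = \frac{45 \left(31 + \frac{1}{\left(-5\right) \left(\left(-17\right) \left(-1\right)\right)}\right)}{2} = \frac{45 \left(31 + \frac{1}{\left(-5\right) 17}\right)}{2} = \frac{45 \left(31 + \frac{1}{-85}\right)}{2} = \frac{45 \left(31 - \frac{1}{85}\right)}{2} = \frac{45}{2} \cdot \frac{2634}{85} = \frac{11853}{17}$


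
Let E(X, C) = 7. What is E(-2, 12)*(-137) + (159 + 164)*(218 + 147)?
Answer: 116936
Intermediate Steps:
E(-2, 12)*(-137) + (159 + 164)*(218 + 147) = 7*(-137) + (159 + 164)*(218 + 147) = -959 + 323*365 = -959 + 117895 = 116936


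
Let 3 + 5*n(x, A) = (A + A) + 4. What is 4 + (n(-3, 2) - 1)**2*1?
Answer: 4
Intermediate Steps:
n(x, A) = 1/5 + 2*A/5 (n(x, A) = -3/5 + ((A + A) + 4)/5 = -3/5 + (2*A + 4)/5 = -3/5 + (4 + 2*A)/5 = -3/5 + (4/5 + 2*A/5) = 1/5 + 2*A/5)
4 + (n(-3, 2) - 1)**2*1 = 4 + ((1/5 + (2/5)*2) - 1)**2*1 = 4 + ((1/5 + 4/5) - 1)**2*1 = 4 + (1 - 1)**2*1 = 4 + 0**2*1 = 4 + 0*1 = 4 + 0 = 4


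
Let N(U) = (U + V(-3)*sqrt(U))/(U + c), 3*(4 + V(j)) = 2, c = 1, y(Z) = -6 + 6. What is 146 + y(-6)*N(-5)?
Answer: 146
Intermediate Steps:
y(Z) = 0
V(j) = -10/3 (V(j) = -4 + (1/3)*2 = -4 + 2/3 = -10/3)
N(U) = (U - 10*sqrt(U)/3)/(1 + U) (N(U) = (U - 10*sqrt(U)/3)/(U + 1) = (U - 10*sqrt(U)/3)/(1 + U))
146 + y(-6)*N(-5) = 146 + 0*((-5 - 10*I*sqrt(5)/3)/(1 - 5)) = 146 + 0*((-5 - 10*I*sqrt(5)/3)/(-4)) = 146 + 0*(-(-5 - 10*I*sqrt(5)/3)/4) = 146 + 0*(5/4 + 5*I*sqrt(5)/6) = 146 + 0 = 146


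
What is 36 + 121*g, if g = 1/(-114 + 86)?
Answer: 887/28 ≈ 31.679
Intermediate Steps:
g = -1/28 (g = 1/(-28) = -1/28 ≈ -0.035714)
36 + 121*g = 36 + 121*(-1/28) = 36 - 121/28 = 887/28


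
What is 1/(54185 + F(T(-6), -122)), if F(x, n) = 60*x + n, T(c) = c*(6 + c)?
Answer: 1/54063 ≈ 1.8497e-5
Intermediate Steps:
F(x, n) = n + 60*x
1/(54185 + F(T(-6), -122)) = 1/(54185 + (-122 + 60*(-6*(6 - 6)))) = 1/(54185 + (-122 + 60*(-6*0))) = 1/(54185 + (-122 + 60*0)) = 1/(54185 + (-122 + 0)) = 1/(54185 - 122) = 1/54063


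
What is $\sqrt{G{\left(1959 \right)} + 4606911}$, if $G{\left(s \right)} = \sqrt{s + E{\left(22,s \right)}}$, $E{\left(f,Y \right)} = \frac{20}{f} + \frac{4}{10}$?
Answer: $\frac{\sqrt{13935905775 + 55 \sqrt{5929935}}}{55} \approx 2146.4$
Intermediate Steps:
$E{\left(f,Y \right)} = \frac{2}{5} + \frac{20}{f}$ ($E{\left(f,Y \right)} = \frac{20}{f} + 4 \cdot \frac{1}{10} = \frac{20}{f} + \frac{2}{5} = \frac{2}{5} + \frac{20}{f}$)
$G{\left(s \right)} = \sqrt{\frac{72}{55} + s}$ ($G{\left(s \right)} = \sqrt{s + \left(\frac{2}{5} + \frac{20}{22}\right)} = \sqrt{s + \left(\frac{2}{5} + 20 \cdot \frac{1}{22}\right)} = \sqrt{s + \left(\frac{2}{5} + \frac{10}{11}\right)} = \sqrt{s + \frac{72}{55}} = \sqrt{\frac{72}{55} + s}$)
$\sqrt{G{\left(1959 \right)} + 4606911} = \sqrt{\frac{\sqrt{3960 + 3025 \cdot 1959}}{55} + 4606911} = \sqrt{\frac{\sqrt{3960 + 5925975}}{55} + 4606911} = \sqrt{\frac{\sqrt{5929935}}{55} + 4606911} = \sqrt{4606911 + \frac{\sqrt{5929935}}{55}}$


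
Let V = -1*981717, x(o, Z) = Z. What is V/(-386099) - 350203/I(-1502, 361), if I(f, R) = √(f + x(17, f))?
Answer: 981717/386099 + 350203*I*√751/1502 ≈ 2.5427 + 6389.5*I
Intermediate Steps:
V = -981717
I(f, R) = √2*√f (I(f, R) = √(f + f) = √(2*f) = √2*√f)
V/(-386099) - 350203/I(-1502, 361) = -981717/(-386099) - 350203*(-I*√751/1502) = -981717*(-1/386099) - 350203*(-I*√751/1502) = 981717/386099 - 350203*(-I*√751/1502) = 981717/386099 - (-350203)*I*√751/1502 = 981717/386099 + 350203*I*√751/1502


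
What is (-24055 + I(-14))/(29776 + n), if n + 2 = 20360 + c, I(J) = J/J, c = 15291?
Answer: -24054/65425 ≈ -0.36766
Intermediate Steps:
I(J) = 1
n = 35649 (n = -2 + (20360 + 15291) = -2 + 35651 = 35649)
(-24055 + I(-14))/(29776 + n) = (-24055 + 1)/(29776 + 35649) = -24054/65425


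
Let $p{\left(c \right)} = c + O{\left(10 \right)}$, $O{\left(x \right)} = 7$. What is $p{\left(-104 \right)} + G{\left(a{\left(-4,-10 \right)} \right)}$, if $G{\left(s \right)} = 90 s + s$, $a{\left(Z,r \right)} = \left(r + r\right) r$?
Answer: $18103$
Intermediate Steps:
$a{\left(Z,r \right)} = 2 r^{2}$ ($a{\left(Z,r \right)} = 2 r r = 2 r^{2}$)
$p{\left(c \right)} = 7 + c$ ($p{\left(c \right)} = c + 7 = 7 + c$)
$G{\left(s \right)} = 91 s$
$p{\left(-104 \right)} + G{\left(a{\left(-4,-10 \right)} \right)} = \left(7 - 104\right) + 91 \cdot 2 \left(-10\right)^{2} = -97 + 91 \cdot 2 \cdot 100 = -97 + 91 \cdot 200 = -97 + 18200 = 18103$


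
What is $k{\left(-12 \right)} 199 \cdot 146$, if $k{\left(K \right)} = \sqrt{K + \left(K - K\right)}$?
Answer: $58108 i \sqrt{3} \approx 1.0065 \cdot 10^{5} i$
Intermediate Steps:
$k{\left(K \right)} = \sqrt{K}$ ($k{\left(K \right)} = \sqrt{K + 0} = \sqrt{K}$)
$k{\left(-12 \right)} 199 \cdot 146 = \sqrt{-12} \cdot 199 \cdot 146 = 2 i \sqrt{3} \cdot 199 \cdot 146 = 398 i \sqrt{3} \cdot 146 = 58108 i \sqrt{3}$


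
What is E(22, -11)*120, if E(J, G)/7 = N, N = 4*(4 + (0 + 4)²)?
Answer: 67200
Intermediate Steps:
N = 80 (N = 4*(4 + 4²) = 4*(4 + 16) = 4*20 = 80)
E(J, G) = 560 (E(J, G) = 7*80 = 560)
E(22, -11)*120 = 560*120 = 67200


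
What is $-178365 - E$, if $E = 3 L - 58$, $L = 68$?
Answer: $-178511$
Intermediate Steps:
$E = 146$ ($E = 3 \cdot 68 - 58 = 204 - 58 = 146$)
$-178365 - E = -178365 - 146 = -178511$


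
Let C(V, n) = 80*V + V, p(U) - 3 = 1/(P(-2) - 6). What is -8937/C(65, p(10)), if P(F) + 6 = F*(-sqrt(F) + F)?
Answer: -331/195 ≈ -1.6974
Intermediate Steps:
P(F) = -6 + F*(F - sqrt(F)) (P(F) = -6 + F*(-sqrt(F) + F) = -6 + F*(F - sqrt(F)))
p(U) = 3 + 1/(-8 + 2*I*sqrt(2)) (p(U) = 3 + 1/((-6 + (-2)**2 - (-2)**(3/2)) - 6) = 3 + 1/((-6 + 4 - (-2)*I*sqrt(2)) - 6) = 3 + 1/((-6 + 4 + 2*I*sqrt(2)) - 6) = 3 + 1/((-2 + 2*I*sqrt(2)) - 6) = 3 + 1/(-8 + 2*I*sqrt(2)))
C(V, n) = 81*V
-8937/C(65, p(10)) = -8937/(81*65) = -8937/5265 = -8937*1/5265 = -331/195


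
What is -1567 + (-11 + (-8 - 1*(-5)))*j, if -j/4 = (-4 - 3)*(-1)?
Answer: -1175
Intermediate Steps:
j = -28 (j = -4*(-4 - 3)*(-1) = -(-28)*(-1) = -4*7 = -28)
-1567 + (-11 + (-8 - 1*(-5)))*j = -1567 + (-11 + (-8 - 1*(-5)))*(-28) = -1567 + (-11 + (-8 + 5))*(-28) = -1567 + (-11 - 3)*(-28) = -1567 - 14*(-28) = -1567 + 392 = -1175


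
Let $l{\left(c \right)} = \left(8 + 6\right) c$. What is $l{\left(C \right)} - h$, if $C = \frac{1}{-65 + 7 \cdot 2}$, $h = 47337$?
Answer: $- \frac{2414201}{51} \approx -47337.0$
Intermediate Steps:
$C = - \frac{1}{51}$ ($C = \frac{1}{-65 + 14} = \frac{1}{-51} = - \frac{1}{51} \approx -0.019608$)
$l{\left(c \right)} = 14 c$
$l{\left(C \right)} - h = 14 \left(- \frac{1}{51}\right) - 47337 = - \frac{14}{51} - 47337 = - \frac{2414201}{51}$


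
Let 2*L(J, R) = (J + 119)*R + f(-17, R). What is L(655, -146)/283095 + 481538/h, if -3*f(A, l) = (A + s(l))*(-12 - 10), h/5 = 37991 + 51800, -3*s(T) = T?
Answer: 39962258411/45754889661 ≈ 0.87340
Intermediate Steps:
s(T) = -T/3
h = 448955 (h = 5*(37991 + 51800) = 5*89791 = 448955)
f(A, l) = -22*l/9 + 22*A/3 (f(A, l) = -(A - l/3)*(-12 - 10)/3 = -(A - l/3)*(-22)/3 = -(-22*A + 22*l/3)/3 = -22*l/9 + 22*A/3)
L(J, R) = -187/3 - 11*R/9 + R*(119 + J)/2 (L(J, R) = ((J + 119)*R + (-22*R/9 + (22/3)*(-17)))/2 = ((119 + J)*R + (-22*R/9 - 374/3))/2 = (R*(119 + J) + (-374/3 - 22*R/9))/2 = (-374/3 - 22*R/9 + R*(119 + J))/2 = -187/3 - 11*R/9 + R*(119 + J)/2)
L(655, -146)/283095 + 481538/h = (-187/3 + (1049/18)*(-146) + (½)*655*(-146))/283095 + 481538/448955 = (-187/3 - 76577/9 - 47815)*(1/283095) + 481538*(1/448955) = -507473/9*1/283095 + 481538/448955 = -507473/2547855 + 481538/448955 = 39962258411/45754889661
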